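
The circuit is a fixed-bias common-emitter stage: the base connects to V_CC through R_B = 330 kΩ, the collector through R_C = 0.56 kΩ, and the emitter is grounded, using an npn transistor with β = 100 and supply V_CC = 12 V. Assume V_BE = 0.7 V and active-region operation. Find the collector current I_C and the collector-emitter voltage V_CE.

I_C ≈ 3.4 mA, V_CE ≈ 10 V

Base loop: V_CC = I_B·R_B + V_BE, so I_B = (12 − 0.7)/330 kΩ = 0.0342 mA.
In the active region I_C = β·I_B = 100 × 0.0342 = 3.42 mA.
Collector loop: V_CE = V_CC − I_C·R_C = 12 − 3.42×0.56 = 10.1 V.
Since V_CE = 10.1 V > V_CE(sat) ≈ 0.2 V, the transistor is in the active region as assumed.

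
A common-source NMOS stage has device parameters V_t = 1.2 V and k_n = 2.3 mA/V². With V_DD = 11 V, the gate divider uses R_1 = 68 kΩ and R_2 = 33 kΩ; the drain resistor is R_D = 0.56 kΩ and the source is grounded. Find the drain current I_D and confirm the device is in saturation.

I_D ≈ 6.6 mA

V_G = V_DD·R_2/(R_1+R_2) = 11×33/101 = 3.59 V. With the source grounded, V_GS = V_G = 3.59 V.
Assume saturation: I_D = (k_n/2)(V_GS − V_t)² = (2.3/2)×(3.59 − 1.2)² = 1.15×2.39² = 6.59 mA.
V_DS = V_DD − I_D·R_D = 11 − 6.59×0.56 = 7.31 V.
Saturation requires V_DS ≥ V_GS − V_t = 2.39 V; 7.31 ≥ 2.39 ✓.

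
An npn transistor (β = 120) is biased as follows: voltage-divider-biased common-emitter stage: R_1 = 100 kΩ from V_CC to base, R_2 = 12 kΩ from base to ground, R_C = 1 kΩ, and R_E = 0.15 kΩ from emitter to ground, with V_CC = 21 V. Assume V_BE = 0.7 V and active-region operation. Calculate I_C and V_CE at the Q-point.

I_C ≈ 6.4 mA, V_CE ≈ 14 V

Thevenize the base divider: V_Th = V_CC·R_2/(R_1+R_2) = 21×12/112 = 2.25 V, R_Th = R_1‖R_2 = 10.7 kΩ.
Base-emitter loop: V_Th = I_B·R_Th + V_BE + (β+1)I_B·R_E, so I_B = (2.25 − 0.7) / (10.7 + 121×0.15) = 0.0537 mA.
I_C = β·I_B = 120×0.0537 = 6.44 mA, and I_E = (β+1)I_B = 6.5 mA.
V_CE = V_CC − I_C·R_C − I_E·R_E = 21 − 6.44×1 − 6.5×0.15 = 13.6 V.
V_CE = 13.6 V > 0.2 V confirms active-region operation.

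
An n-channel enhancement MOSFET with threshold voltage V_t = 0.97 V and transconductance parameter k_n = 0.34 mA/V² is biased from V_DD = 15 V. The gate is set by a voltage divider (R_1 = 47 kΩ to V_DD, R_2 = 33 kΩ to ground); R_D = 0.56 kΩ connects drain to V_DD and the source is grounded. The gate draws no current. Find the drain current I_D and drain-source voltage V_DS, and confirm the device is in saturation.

V_G = V_DD·R_2/(R_1+R_2) = 15×33/80 = 6.19 V. With the source grounded, V_GS = V_G = 6.19 V.
Assume saturation: I_D = (k_n/2)(V_GS − V_t)² = (0.34/2)×(6.19 − 0.97)² = 0.17×5.22² = 4.63 mA.
V_DS = V_DD − I_D·R_D = 15 − 4.63×0.56 = 12.4 V.
Saturation requires V_DS ≥ V_GS − V_t = 5.22 V; 12.4 ≥ 5.22 ✓.

I_D ≈ 4.6 mA, V_DS ≈ 12 V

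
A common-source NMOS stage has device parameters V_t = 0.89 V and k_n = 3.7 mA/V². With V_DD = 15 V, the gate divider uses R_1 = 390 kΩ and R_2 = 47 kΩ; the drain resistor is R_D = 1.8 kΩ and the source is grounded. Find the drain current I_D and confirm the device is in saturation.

I_D ≈ 0.97 mA

V_G = V_DD·R_2/(R_1+R_2) = 15×47/437 = 1.61 V. With the source grounded, V_GS = V_G = 1.61 V.
Assume saturation: I_D = (k_n/2)(V_GS − V_t)² = (3.7/2)×(1.61 − 0.89)² = 1.85×0.723² = 0.968 mA.
V_DS = V_DD − I_D·R_D = 15 − 0.968×1.8 = 13.3 V.
Saturation requires V_DS ≥ V_GS − V_t = 0.723 V; 13.3 ≥ 0.723 ✓.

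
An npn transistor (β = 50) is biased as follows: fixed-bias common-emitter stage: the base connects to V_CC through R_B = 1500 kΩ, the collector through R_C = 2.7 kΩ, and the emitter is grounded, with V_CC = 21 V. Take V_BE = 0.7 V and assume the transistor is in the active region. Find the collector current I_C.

I_C ≈ 0.68 mA

Base loop: V_CC = I_B·R_B + V_BE, so I_B = (21 − 0.7)/1500 kΩ = 0.0135 mA.
In the active region I_C = β·I_B = 50 × 0.0135 = 0.677 mA.
Collector loop: V_CE = V_CC − I_C·R_C = 21 − 0.677×2.7 = 19.2 V.
Since V_CE = 19.2 V > V_CE(sat) ≈ 0.2 V, the transistor is in the active region as assumed.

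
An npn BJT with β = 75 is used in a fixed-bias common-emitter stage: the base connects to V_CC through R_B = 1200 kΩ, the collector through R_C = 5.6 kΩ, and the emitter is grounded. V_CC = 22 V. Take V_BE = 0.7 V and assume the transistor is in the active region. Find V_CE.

V_CE ≈ 15 V

Base loop: V_CC = I_B·R_B + V_BE, so I_B = (22 − 0.7)/1200 kΩ = 0.0178 mA.
In the active region I_C = β·I_B = 75 × 0.0178 = 1.33 mA.
Collector loop: V_CE = V_CC − I_C·R_C = 22 − 1.33×5.6 = 14.5 V.
Since V_CE = 14.5 V > V_CE(sat) ≈ 0.2 V, the transistor is in the active region as assumed.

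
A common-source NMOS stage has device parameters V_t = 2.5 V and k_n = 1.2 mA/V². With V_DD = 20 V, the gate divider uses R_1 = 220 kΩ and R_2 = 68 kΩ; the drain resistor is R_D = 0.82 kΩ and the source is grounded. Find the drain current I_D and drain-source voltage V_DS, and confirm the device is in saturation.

V_G = V_DD·R_2/(R_1+R_2) = 20×68/288 = 4.72 V. With the source grounded, V_GS = V_G = 4.72 V.
Assume saturation: I_D = (k_n/2)(V_GS − V_t)² = (1.2/2)×(4.72 − 2.5)² = 0.6×2.22² = 2.96 mA.
V_DS = V_DD − I_D·R_D = 20 − 2.96×0.82 = 17.6 V.
Saturation requires V_DS ≥ V_GS − V_t = 2.22 V; 17.6 ≥ 2.22 ✓.

I_D ≈ 3 mA, V_DS ≈ 18 V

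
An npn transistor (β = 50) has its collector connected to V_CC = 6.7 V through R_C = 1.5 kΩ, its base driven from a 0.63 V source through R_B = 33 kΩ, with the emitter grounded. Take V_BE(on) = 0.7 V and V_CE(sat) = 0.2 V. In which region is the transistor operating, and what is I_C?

V_BB = 0.63 V ≤ V_BE(on) = 0.7 V, so the base-emitter junction is not forward biased.
The transistor is in cutoff: I_B = I_C = 0.

cutoff; I_C ≈ 0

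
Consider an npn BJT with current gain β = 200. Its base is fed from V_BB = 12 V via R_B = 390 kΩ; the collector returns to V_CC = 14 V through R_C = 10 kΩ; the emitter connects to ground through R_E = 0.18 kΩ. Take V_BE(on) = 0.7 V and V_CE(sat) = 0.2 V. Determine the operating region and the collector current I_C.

saturation; I_C ≈ 1.4 mA

Assume active: I_B = (12 − 0.7)/(390 + 201×0.18) = 0.0265 mA, I_C = β·I_B = 5.3 mA.
Then V_CE = 14 − 5.3×10 − 5.33×0.18 = -40 V < 0.2 V — the active assumption fails.
Re-solve with V_CE = 0.2 V. KCL at the emitter: V_E/R_E = (V_BB−0.7−V_E)/R_B + (V_CC−0.2−V_E)/R_C, giving V_E = 0.249 V.
I_C = (V_CC − 0.2 − V_E)/R_C = (13.8 − 0.249)/10 = 1.36 mA.
Check: I_B = (11.3 − 0.249)/390 = 0.0283 mA, and β·I_B = 5.67 mA > I_C, confirming saturation.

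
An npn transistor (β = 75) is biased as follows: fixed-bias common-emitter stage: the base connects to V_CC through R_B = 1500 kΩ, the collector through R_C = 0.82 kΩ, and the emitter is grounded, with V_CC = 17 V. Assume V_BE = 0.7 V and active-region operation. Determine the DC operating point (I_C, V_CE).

Base loop: V_CC = I_B·R_B + V_BE, so I_B = (17 − 0.7)/1500 kΩ = 0.0109 mA.
In the active region I_C = β·I_B = 75 × 0.0109 = 0.815 mA.
Collector loop: V_CE = V_CC − I_C·R_C = 17 − 0.815×0.82 = 16.3 V.
Since V_CE = 16.3 V > V_CE(sat) ≈ 0.2 V, the transistor is in the active region as assumed.

I_C ≈ 0.82 mA, V_CE ≈ 16 V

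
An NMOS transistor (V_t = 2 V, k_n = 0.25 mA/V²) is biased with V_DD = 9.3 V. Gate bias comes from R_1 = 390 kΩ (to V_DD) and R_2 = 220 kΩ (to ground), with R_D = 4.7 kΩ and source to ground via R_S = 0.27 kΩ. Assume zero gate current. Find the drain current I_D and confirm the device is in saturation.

I_D ≈ 0.21 mA

V_G = V_DD·R_2/(R_1+R_2) = 9.3×220/610 = 3.35 V.
Assume saturation: I_D = (k_n/2)(V_GS − V_t)² with V_GS = V_G − I_D·R_S = 3.35 − 0.27·I_D.
Substituting gives 0.00911·I_D² − 1.09·I_D + 0.229 = 0, with roots I_D = 0.21 or 120 mA.
The root I_D = 120 mA gives V_GS = -28.9 V ≤ V_t, so take I_D = 0.21 mA.
Then V_GS = 3.3 V and V_DS = V_DD − I_D(R_D+R_S) = 9.3 − 0.21×4.97 = 8.25 V.
Saturation requires V_DS ≥ V_GS − V_t = 1.3 V; 8.25 ≥ 1.3 ✓.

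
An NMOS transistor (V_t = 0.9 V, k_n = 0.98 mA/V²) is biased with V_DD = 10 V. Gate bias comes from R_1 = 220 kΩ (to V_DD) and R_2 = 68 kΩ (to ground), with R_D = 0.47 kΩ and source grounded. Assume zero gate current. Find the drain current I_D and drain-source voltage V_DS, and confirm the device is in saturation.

V_G = V_DD·R_2/(R_1+R_2) = 10×68/288 = 2.36 V. With the source grounded, V_GS = V_G = 2.36 V.
Assume saturation: I_D = (k_n/2)(V_GS − V_t)² = (0.98/2)×(2.36 − 0.9)² = 0.49×1.46² = 1.05 mA.
V_DS = V_DD − I_D·R_D = 10 − 1.05×0.47 = 9.51 V.
Saturation requires V_DS ≥ V_GS − V_t = 1.46 V; 9.51 ≥ 1.46 ✓.

I_D ≈ 1 mA, V_DS ≈ 9.5 V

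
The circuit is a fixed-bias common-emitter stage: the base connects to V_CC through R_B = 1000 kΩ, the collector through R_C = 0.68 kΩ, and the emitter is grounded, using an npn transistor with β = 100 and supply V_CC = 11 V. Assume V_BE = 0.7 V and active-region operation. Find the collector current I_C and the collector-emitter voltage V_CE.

I_C ≈ 1 mA, V_CE ≈ 10 V

Base loop: V_CC = I_B·R_B + V_BE, so I_B = (11 − 0.7)/1000 kΩ = 0.0103 mA.
In the active region I_C = β·I_B = 100 × 0.0103 = 1.03 mA.
Collector loop: V_CE = V_CC − I_C·R_C = 11 − 1.03×0.68 = 10.3 V.
Since V_CE = 10.3 V > V_CE(sat) ≈ 0.2 V, the transistor is in the active region as assumed.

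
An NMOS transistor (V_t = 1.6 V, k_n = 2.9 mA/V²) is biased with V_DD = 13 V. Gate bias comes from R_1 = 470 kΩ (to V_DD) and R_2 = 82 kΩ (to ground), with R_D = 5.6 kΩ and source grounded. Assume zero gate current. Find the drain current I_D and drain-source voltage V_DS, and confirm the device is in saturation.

I_D ≈ 0.16 mA, V_DS ≈ 12 V

V_G = V_DD·R_2/(R_1+R_2) = 13×82/552 = 1.93 V. With the source grounded, V_GS = V_G = 1.93 V.
Assume saturation: I_D = (k_n/2)(V_GS − V_t)² = (2.9/2)×(1.93 − 1.6)² = 1.45×0.331² = 0.159 mA.
V_DS = V_DD − I_D·R_D = 13 − 0.159×5.6 = 12.1 V.
Saturation requires V_DS ≥ V_GS − V_t = 0.331 V; 12.1 ≥ 0.331 ✓.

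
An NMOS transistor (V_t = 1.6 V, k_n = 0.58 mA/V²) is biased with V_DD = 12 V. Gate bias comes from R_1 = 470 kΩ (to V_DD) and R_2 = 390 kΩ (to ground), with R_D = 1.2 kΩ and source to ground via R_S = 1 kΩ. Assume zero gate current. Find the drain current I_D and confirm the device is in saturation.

I_D ≈ 1.5 mA

V_G = V_DD·R_2/(R_1+R_2) = 12×390/860 = 5.44 V.
Assume saturation: I_D = (k_n/2)(V_GS − V_t)² with V_GS = V_G − I_D·R_S = 5.44 − 1·I_D.
Substituting gives 0.29·I_D² − 3.23·I_D + 4.28 = 0, with roots I_D = 1.54 or 9.59 mA.
The root I_D = 9.59 mA gives V_GS = -4.15 V ≤ V_t, so take I_D = 1.54 mA.
Then V_GS = 3.9 V and V_DS = V_DD − I_D(R_D+R_S) = 12 − 1.54×2.2 = 8.62 V.
Saturation requires V_DS ≥ V_GS − V_t = 2.3 V; 8.62 ≥ 2.3 ✓.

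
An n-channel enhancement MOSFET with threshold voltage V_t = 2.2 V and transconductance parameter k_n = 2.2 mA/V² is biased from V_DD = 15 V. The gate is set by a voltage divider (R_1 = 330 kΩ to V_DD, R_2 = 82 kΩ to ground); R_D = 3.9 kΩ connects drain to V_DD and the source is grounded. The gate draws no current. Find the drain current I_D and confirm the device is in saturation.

I_D ≈ 0.68 mA

V_G = V_DD·R_2/(R_1+R_2) = 15×82/412 = 2.99 V. With the source grounded, V_GS = V_G = 2.99 V.
Assume saturation: I_D = (k_n/2)(V_GS − V_t)² = (2.2/2)×(2.99 − 2.2)² = 1.1×0.785² = 0.679 mA.
V_DS = V_DD − I_D·R_D = 15 − 0.679×3.9 = 12.4 V.
Saturation requires V_DS ≥ V_GS − V_t = 0.785 V; 12.4 ≥ 0.785 ✓.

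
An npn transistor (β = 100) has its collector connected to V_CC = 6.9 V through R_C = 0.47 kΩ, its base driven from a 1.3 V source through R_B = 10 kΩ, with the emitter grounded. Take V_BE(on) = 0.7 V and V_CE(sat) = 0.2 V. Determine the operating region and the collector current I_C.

Assume active. Base-emitter loop: I_B = (V_BB − V_BE)/R_B = (1.3 − 0.7)/10 = 0.06 mA.
I_C = β·I_B = 100×0.06 = 6 mA.
V_CE = V_CC − I_C·R_C = 6.9 − 6×0.47 = 4.08 V > V_CE(sat), so the active-region assumption holds.

active; I_C ≈ 6 mA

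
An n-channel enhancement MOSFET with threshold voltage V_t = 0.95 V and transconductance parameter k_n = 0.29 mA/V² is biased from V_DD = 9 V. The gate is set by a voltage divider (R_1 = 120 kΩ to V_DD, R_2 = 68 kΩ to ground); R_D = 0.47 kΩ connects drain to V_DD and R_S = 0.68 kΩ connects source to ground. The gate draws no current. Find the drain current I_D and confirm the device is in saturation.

V_G = V_DD·R_2/(R_1+R_2) = 9×68/188 = 3.26 V.
Assume saturation: I_D = (k_n/2)(V_GS − V_t)² with V_GS = V_G − I_D·R_S = 3.26 − 0.68·I_D.
Substituting gives 0.067·I_D² − 1.45·I_D + 0.771 = 0, with roots I_D = 0.543 or 21.2 mA.
The root I_D = 21.2 mA gives V_GS = -11.1 V ≤ V_t, so take I_D = 0.543 mA.
Then V_GS = 2.89 V and V_DS = V_DD − I_D(R_D+R_S) = 9 − 0.543×1.15 = 8.38 V.
Saturation requires V_DS ≥ V_GS − V_t = 1.94 V; 8.38 ≥ 1.94 ✓.

I_D ≈ 0.54 mA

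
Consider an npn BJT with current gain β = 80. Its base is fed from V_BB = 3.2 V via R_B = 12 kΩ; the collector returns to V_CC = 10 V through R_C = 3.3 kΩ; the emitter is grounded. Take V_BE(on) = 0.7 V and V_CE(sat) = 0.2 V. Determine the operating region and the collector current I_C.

saturation; I_C ≈ 3 mA

Assume active: I_B = (3.2 − 0.7)/12 = 0.208 mA, giving I_C = β·I_B = 16.7 mA.
But then V_CE = 10 − 16.7×3.3 = -45 V < V_CE(sat) = 0.2 V — impossible in the active region.
So the transistor is saturated. With V_CE = 0.2 V, I_C = (V_CC − 0.2)/R_C = 9.8/3.3 = 2.97 mA.
Check: β·I_B = 16.7 mA > I_C = 2.97 mA, confirming saturation.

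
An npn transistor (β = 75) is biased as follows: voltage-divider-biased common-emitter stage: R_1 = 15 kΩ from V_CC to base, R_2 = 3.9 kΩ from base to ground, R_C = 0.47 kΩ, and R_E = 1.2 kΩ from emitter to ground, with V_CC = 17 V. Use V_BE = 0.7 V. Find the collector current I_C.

Thevenize the base divider: V_Th = V_CC·R_2/(R_1+R_2) = 17×3.9/18.9 = 3.51 V, R_Th = R_1‖R_2 = 3.1 kΩ.
Base-emitter loop: V_Th = I_B·R_Th + V_BE + (β+1)I_B·R_E, so I_B = (3.51 − 0.7) / (3.1 + 76×1.2) = 0.0298 mA.
I_C = β·I_B = 75×0.0298 = 2.23 mA, and I_E = (β+1)I_B = 2.26 mA.
V_CE = V_CC − I_C·R_C − I_E·R_E = 17 − 2.23×0.47 − 2.26×1.2 = 13.2 V.
V_CE = 13.2 V > 0.2 V confirms active-region operation.

I_C ≈ 2.2 mA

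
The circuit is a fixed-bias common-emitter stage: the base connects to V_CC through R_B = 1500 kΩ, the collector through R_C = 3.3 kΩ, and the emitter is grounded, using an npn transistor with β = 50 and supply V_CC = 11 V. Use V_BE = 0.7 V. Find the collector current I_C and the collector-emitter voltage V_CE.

Base loop: V_CC = I_B·R_B + V_BE, so I_B = (11 − 0.7)/1500 kΩ = 0.00687 mA.
In the active region I_C = β·I_B = 50 × 0.00687 = 0.343 mA.
Collector loop: V_CE = V_CC − I_C·R_C = 11 − 0.343×3.3 = 9.87 V.
Since V_CE = 9.87 V > V_CE(sat) ≈ 0.2 V, the transistor is in the active region as assumed.

I_C ≈ 0.34 mA, V_CE ≈ 9.9 V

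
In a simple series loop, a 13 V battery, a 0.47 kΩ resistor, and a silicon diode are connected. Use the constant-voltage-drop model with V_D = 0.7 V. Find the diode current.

KVL around the loop: 13 = V_D + I·R = 0.7 + I × 0.47 kΩ.
So I = (13 − 0.7) / 0.47 kΩ = 12.3 / 0.47 = 26.2 mA.

I ≈ 26 mA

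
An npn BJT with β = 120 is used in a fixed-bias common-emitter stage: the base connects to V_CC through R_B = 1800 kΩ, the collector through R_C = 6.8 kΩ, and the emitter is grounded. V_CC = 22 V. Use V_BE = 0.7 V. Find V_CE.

Base loop: V_CC = I_B·R_B + V_BE, so I_B = (22 − 0.7)/1800 kΩ = 0.0118 mA.
In the active region I_C = β·I_B = 120 × 0.0118 = 1.42 mA.
Collector loop: V_CE = V_CC − I_C·R_C = 22 − 1.42×6.8 = 12.3 V.
Since V_CE = 12.3 V > V_CE(sat) ≈ 0.2 V, the transistor is in the active region as assumed.

V_CE ≈ 12 V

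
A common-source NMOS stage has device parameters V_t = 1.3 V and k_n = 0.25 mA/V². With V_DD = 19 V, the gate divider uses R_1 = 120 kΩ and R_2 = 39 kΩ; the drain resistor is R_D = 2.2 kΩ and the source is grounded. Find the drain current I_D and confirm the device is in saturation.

V_G = V_DD·R_2/(R_1+R_2) = 19×39/159 = 4.66 V. With the source grounded, V_GS = V_G = 4.66 V.
Assume saturation: I_D = (k_n/2)(V_GS − V_t)² = (0.25/2)×(4.66 − 1.3)² = 0.125×3.36² = 1.41 mA.
V_DS = V_DD − I_D·R_D = 19 − 1.41×2.2 = 15.9 V.
Saturation requires V_DS ≥ V_GS − V_t = 3.36 V; 15.9 ≥ 3.36 ✓.

I_D ≈ 1.4 mA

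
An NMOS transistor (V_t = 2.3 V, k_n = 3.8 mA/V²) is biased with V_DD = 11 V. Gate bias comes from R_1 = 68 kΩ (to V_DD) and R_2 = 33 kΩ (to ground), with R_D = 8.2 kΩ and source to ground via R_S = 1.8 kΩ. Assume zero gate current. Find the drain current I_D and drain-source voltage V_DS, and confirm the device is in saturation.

V_G = V_DD·R_2/(R_1+R_2) = 11×33/101 = 3.59 V.
Assume saturation: I_D = (k_n/2)(V_GS − V_t)² with V_GS = V_G − I_D·R_S = 3.59 − 1.8·I_D.
Substituting gives 6.16·I_D² − 9.85·I_D + 3.18 = 0, with roots I_D = 0.449 or 1.15 mA.
The root I_D = 1.15 mA gives V_GS = 1.52 V ≤ V_t, so take I_D = 0.449 mA.
Then V_GS = 2.79 V and V_DS = V_DD − I_D(R_D+R_S) = 11 − 0.449×10 = 6.51 V.
Saturation requires V_DS ≥ V_GS − V_t = 0.486 V; 6.51 ≥ 0.486 ✓.

I_D ≈ 0.45 mA, V_DS ≈ 6.5 V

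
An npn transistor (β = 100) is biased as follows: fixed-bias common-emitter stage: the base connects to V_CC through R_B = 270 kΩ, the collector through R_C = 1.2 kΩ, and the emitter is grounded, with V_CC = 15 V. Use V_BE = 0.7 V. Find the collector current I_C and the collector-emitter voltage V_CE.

I_C ≈ 5.3 mA, V_CE ≈ 8.6 V

Base loop: V_CC = I_B·R_B + V_BE, so I_B = (15 − 0.7)/270 kΩ = 0.053 mA.
In the active region I_C = β·I_B = 100 × 0.053 = 5.3 mA.
Collector loop: V_CE = V_CC − I_C·R_C = 15 − 5.3×1.2 = 8.64 V.
Since V_CE = 8.64 V > V_CE(sat) ≈ 0.2 V, the transistor is in the active region as assumed.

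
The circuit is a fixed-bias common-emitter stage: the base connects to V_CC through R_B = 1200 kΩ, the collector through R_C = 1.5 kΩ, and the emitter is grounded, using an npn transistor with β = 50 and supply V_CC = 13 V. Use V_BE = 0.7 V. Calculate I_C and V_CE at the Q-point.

I_C ≈ 0.51 mA, V_CE ≈ 12 V

Base loop: V_CC = I_B·R_B + V_BE, so I_B = (13 − 0.7)/1200 kΩ = 0.0103 mA.
In the active region I_C = β·I_B = 50 × 0.0103 = 0.513 mA.
Collector loop: V_CE = V_CC − I_C·R_C = 13 − 0.513×1.5 = 12.2 V.
Since V_CE = 12.2 V > V_CE(sat) ≈ 0.2 V, the transistor is in the active region as assumed.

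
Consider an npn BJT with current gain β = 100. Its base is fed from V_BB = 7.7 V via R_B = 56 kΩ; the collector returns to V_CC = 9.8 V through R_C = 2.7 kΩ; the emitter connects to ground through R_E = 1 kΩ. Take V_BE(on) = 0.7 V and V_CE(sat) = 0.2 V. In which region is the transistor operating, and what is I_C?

Assume active: I_B = (7.7 − 0.7)/(56 + 101×1) = 0.0446 mA, I_C = β·I_B = 4.46 mA.
Then V_CE = 9.8 − 4.46×2.7 − 4.5×1 = -6.74 V < 0.2 V — the active assumption fails.
Re-solve with V_CE = 0.2 V. KCL at the emitter: V_E/R_E = (V_BB−0.7−V_E)/R_B + (V_CC−0.2−V_E)/R_C, giving V_E = 2.65 V.
I_C = (V_CC − 0.2 − V_E)/R_C = (9.6 − 2.65)/2.7 = 2.57 mA.
Check: I_B = (7 − 2.65)/56 = 0.0777 mA, and β·I_B = 7.77 mA > I_C, confirming saturation.

saturation; I_C ≈ 2.6 mA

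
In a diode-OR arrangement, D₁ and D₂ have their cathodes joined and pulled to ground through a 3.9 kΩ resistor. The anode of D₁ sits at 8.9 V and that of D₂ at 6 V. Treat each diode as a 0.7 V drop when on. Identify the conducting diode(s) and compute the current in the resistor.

Only D₁ conducts; I_R ≈ 2.1 mA

Assume both conduct. Then node N would need to be at both 8.9−0.7 = 8.2 V and 6−0.7 = 5.3 V, which is impossible.
Assume only D₁ conducts: V_N = 8.9 − 0.7 = 8.2 V, so I_R = 8.2/3.9 = 2.1 mA.
Check D₂: its anode-to-cathode voltage is 6 − 8.2 = -2.2 V < 0.7 V, so it is off. The assumption is consistent.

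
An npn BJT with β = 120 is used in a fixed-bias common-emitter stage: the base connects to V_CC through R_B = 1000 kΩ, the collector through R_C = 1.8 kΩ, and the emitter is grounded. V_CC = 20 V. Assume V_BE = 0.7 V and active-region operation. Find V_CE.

Base loop: V_CC = I_B·R_B + V_BE, so I_B = (20 − 0.7)/1000 kΩ = 0.0193 mA.
In the active region I_C = β·I_B = 120 × 0.0193 = 2.32 mA.
Collector loop: V_CE = V_CC − I_C·R_C = 20 − 2.32×1.8 = 15.8 V.
Since V_CE = 15.8 V > V_CE(sat) ≈ 0.2 V, the transistor is in the active region as assumed.

V_CE ≈ 16 V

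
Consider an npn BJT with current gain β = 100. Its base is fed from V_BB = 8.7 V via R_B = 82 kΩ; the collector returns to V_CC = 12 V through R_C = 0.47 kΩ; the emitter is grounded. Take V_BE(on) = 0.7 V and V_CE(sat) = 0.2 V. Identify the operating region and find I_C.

active; I_C ≈ 9.8 mA

Assume active. Base-emitter loop: I_B = (V_BB − V_BE)/R_B = (8.7 − 0.7)/82 = 0.0976 mA.
I_C = β·I_B = 100×0.0976 = 9.76 mA.
V_CE = V_CC − I_C·R_C = 12 − 9.76×0.47 = 7.41 V > V_CE(sat), so the active-region assumption holds.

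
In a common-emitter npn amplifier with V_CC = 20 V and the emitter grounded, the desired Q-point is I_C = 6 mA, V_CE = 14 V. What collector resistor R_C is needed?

R_C ≈ 1 kΩ

Collector loop: V_CC = I_C·R_C + V_CE.
R_C = (V_CC − V_CE)/I_C = (20 − 14)/6 = 1 kΩ.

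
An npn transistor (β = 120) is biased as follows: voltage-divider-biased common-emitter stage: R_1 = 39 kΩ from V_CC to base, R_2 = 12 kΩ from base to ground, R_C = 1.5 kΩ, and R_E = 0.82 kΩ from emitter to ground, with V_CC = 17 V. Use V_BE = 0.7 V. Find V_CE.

Thevenize the base divider: V_Th = V_CC·R_2/(R_1+R_2) = 17×12/51 = 4 V, R_Th = R_1‖R_2 = 9.18 kΩ.
Base-emitter loop: V_Th = I_B·R_Th + V_BE + (β+1)I_B·R_E, so I_B = (4 − 0.7) / (9.18 + 121×0.82) = 0.0304 mA.
I_C = β·I_B = 120×0.0304 = 3.65 mA, and I_E = (β+1)I_B = 3.68 mA.
V_CE = V_CC − I_C·R_C − I_E·R_E = 17 − 3.65×1.5 − 3.68×0.82 = 8.5 V.
V_CE = 8.5 V > 0.2 V confirms active-region operation.

V_CE ≈ 8.5 V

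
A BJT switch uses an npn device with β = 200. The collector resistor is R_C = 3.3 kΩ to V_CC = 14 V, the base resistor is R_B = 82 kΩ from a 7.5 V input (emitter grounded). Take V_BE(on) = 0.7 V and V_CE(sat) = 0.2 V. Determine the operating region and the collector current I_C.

Assume active: I_B = (7.5 − 0.7)/82 = 0.0829 mA, giving I_C = β·I_B = 16.6 mA.
But then V_CE = 14 − 16.6×3.3 = -40.7 V < V_CE(sat) = 0.2 V — impossible in the active region.
So the transistor is saturated. With V_CE = 0.2 V, I_C = (V_CC − 0.2)/R_C = 13.8/3.3 = 4.18 mA.
Check: β·I_B = 16.6 mA > I_C = 4.18 mA, confirming saturation.

saturation; I_C ≈ 4.2 mA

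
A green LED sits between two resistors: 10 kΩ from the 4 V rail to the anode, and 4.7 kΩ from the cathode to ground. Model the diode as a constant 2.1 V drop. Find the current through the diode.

The two resistors are in series with the diode, so KVL gives 4 = I·10 + 2.1 + I·4.7.
I = (4 − 2.1) / (10 + 4.7) kΩ = 1.9 / 14.7 = 0.129 mA.

I ≈ 0.13 mA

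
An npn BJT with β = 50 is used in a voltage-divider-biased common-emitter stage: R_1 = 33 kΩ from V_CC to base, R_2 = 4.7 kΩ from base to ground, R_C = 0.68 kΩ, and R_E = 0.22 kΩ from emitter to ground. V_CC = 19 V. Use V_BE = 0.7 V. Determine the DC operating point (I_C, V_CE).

I_C ≈ 5.4 mA, V_CE ≈ 14 V

Thevenize the base divider: V_Th = V_CC·R_2/(R_1+R_2) = 19×4.7/37.7 = 2.37 V, R_Th = R_1‖R_2 = 4.11 kΩ.
Base-emitter loop: V_Th = I_B·R_Th + V_BE + (β+1)I_B·R_E, so I_B = (2.37 − 0.7) / (4.11 + 51×0.22) = 0.109 mA.
I_C = β·I_B = 50×0.109 = 5.44 mA, and I_E = (β+1)I_B = 5.55 mA.
V_CE = V_CC − I_C·R_C − I_E·R_E = 19 − 5.44×0.68 − 5.55×0.22 = 14.1 V.
V_CE = 14.1 V > 0.2 V confirms active-region operation.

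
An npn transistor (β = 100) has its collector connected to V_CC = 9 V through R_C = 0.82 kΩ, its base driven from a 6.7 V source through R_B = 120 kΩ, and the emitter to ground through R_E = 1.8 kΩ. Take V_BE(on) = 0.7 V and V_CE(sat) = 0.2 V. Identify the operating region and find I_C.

Assume active. Base-emitter loop: I_B = (V_BB − V_BE)/(R_B + (β+1)R_E) = (6.7 − 0.7)/(120 + 101×1.8) = 0.0199 mA.
I_C = β·I_B = 100×0.0199 = 1.99 mA.
V_CE = V_CC − I_C·R_C − I_E·R_E = 9 − 1.99×0.82 − 2.01×1.8 = 3.76 V > V_CE(sat), so the active-region assumption holds.

active; I_C ≈ 2 mA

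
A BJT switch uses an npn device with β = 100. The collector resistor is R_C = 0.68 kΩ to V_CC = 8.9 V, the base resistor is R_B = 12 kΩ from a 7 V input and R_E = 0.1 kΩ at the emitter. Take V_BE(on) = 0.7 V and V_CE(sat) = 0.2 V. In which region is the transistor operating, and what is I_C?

Assume active: I_B = (7 − 0.7)/(12 + 101×0.1) = 0.285 mA, I_C = β·I_B = 28.5 mA.
Then V_CE = 8.9 − 28.5×0.68 − 28.8×0.1 = -13.4 V < 0.2 V — the active assumption fails.
Re-solve with V_CE = 0.2 V. KCL at the emitter: V_E/R_E = (V_BB−0.7−V_E)/R_B + (V_CC−0.2−V_E)/R_C, giving V_E = 1.15 V.
I_C = (V_CC − 0.2 − V_E)/R_C = (8.7 − 1.15)/0.68 = 11.1 mA.
Check: I_B = (6.3 − 1.15)/12 = 0.429 mA, and β·I_B = 42.9 mA > I_C, confirming saturation.

saturation; I_C ≈ 11 mA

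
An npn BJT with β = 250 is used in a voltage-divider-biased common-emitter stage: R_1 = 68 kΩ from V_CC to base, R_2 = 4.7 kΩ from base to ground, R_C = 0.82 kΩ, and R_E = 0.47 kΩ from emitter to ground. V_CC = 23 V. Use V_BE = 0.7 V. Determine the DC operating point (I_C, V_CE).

Thevenize the base divider: V_Th = V_CC·R_2/(R_1+R_2) = 23×4.7/72.7 = 1.49 V, R_Th = R_1‖R_2 = 4.4 kΩ.
Base-emitter loop: V_Th = I_B·R_Th + V_BE + (β+1)I_B·R_E, so I_B = (1.49 − 0.7) / (4.4 + 251×0.47) = 0.00643 mA.
I_C = β·I_B = 250×0.00643 = 1.61 mA, and I_E = (β+1)I_B = 1.61 mA.
V_CE = V_CC − I_C·R_C − I_E·R_E = 23 − 1.61×0.82 − 1.61×0.47 = 20.9 V.
V_CE = 20.9 V > 0.2 V confirms active-region operation.

I_C ≈ 1.6 mA, V_CE ≈ 21 V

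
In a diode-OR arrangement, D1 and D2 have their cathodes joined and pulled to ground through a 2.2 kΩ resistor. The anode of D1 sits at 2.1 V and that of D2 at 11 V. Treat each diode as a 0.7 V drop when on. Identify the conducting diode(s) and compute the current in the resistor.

Assume both conduct. Then node N would need to be at both 2.1−0.7 = 1.4 V and 11−0.7 = 10.3 V, which is impossible.
Assume only D2 conducts: V_N = 11 − 0.7 = 10.3 V, so I_R = 10.3/2.2 = 4.68 mA.
Check D1: its anode-to-cathode voltage is 2.1 − 10.3 = -8.2 V < 0.7 V, so it is off. The assumption is consistent.

Only D2 conducts; I_R ≈ 4.7 mA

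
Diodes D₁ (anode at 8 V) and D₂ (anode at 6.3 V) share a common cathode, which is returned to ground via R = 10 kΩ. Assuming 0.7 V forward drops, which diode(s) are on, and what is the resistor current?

Assume both conduct. Then node N would need to be at both 8−0.7 = 7.3 V and 6.3−0.7 = 5.6 V, which is impossible.
Assume only D₁ conducts: V_N = 8 − 0.7 = 7.3 V, so I_R = 7.3/10 = 0.73 mA.
Check D₂: its anode-to-cathode voltage is 6.3 − 7.3 = -1 V < 0.7 V, so it is off. The assumption is consistent.

Only D₁ conducts; I_R ≈ 0.73 mA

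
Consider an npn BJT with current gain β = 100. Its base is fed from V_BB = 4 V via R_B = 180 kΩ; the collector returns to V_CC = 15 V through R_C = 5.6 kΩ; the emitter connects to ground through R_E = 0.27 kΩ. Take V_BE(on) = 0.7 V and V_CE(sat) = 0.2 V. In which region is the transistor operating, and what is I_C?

Assume active. Base-emitter loop: I_B = (V_BB − V_BE)/(R_B + (β+1)R_E) = (4 − 0.7)/(180 + 101×0.27) = 0.0159 mA.
I_C = β·I_B = 100×0.0159 = 1.59 mA.
V_CE = V_CC − I_C·R_C − I_E·R_E = 15 − 1.59×5.6 − 1.61×0.27 = 5.65 V > V_CE(sat), so the active-region assumption holds.

active; I_C ≈ 1.6 mA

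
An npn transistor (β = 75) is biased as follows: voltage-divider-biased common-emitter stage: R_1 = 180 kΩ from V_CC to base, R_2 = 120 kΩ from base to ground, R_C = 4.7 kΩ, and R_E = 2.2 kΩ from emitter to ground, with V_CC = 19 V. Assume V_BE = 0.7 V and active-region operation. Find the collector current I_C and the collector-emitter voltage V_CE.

I_C ≈ 2.2 mA, V_CE ≈ 4 V

Thevenize the base divider: V_Th = V_CC·R_2/(R_1+R_2) = 19×120/300 = 7.6 V, R_Th = R_1‖R_2 = 72 kΩ.
Base-emitter loop: V_Th = I_B·R_Th + V_BE + (β+1)I_B·R_E, so I_B = (7.6 − 0.7) / (72 + 76×2.2) = 0.0288 mA.
I_C = β·I_B = 75×0.0288 = 2.16 mA, and I_E = (β+1)I_B = 2.19 mA.
V_CE = V_CC − I_C·R_C − I_E·R_E = 19 − 2.16×4.7 − 2.19×2.2 = 4.01 V.
V_CE = 4.01 V > 0.2 V confirms active-region operation.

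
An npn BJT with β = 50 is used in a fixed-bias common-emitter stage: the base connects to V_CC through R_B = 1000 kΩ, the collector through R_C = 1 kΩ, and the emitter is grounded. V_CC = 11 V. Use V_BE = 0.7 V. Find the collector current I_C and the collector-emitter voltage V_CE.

Base loop: V_CC = I_B·R_B + V_BE, so I_B = (11 − 0.7)/1000 kΩ = 0.0103 mA.
In the active region I_C = β·I_B = 50 × 0.0103 = 0.515 mA.
Collector loop: V_CE = V_CC − I_C·R_C = 11 − 0.515×1 = 10.5 V.
Since V_CE = 10.5 V > V_CE(sat) ≈ 0.2 V, the transistor is in the active region as assumed.

I_C ≈ 0.52 mA, V_CE ≈ 10 V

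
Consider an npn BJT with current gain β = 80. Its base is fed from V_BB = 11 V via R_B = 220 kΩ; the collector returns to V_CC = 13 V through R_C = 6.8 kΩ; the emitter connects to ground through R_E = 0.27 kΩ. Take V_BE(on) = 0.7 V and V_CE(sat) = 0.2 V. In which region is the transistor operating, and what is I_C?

saturation; I_C ≈ 1.8 mA

Assume active: I_B = (11 − 0.7)/(220 + 81×0.27) = 0.0426 mA, I_C = β·I_B = 3.41 mA.
Then V_CE = 13 − 3.41×6.8 − 3.45×0.27 = -11.1 V < 0.2 V — the active assumption fails.
Re-solve with V_CE = 0.2 V. KCL at the emitter: V_E/R_E = (V_BB−0.7−V_E)/R_B + (V_CC−0.2−V_E)/R_C, giving V_E = 0.5 V.
I_C = (V_CC − 0.2 − V_E)/R_C = (12.8 − 0.5)/6.8 = 1.81 mA.
Check: I_B = (10.3 − 0.5)/220 = 0.0445 mA, and β·I_B = 3.56 mA > I_C, confirming saturation.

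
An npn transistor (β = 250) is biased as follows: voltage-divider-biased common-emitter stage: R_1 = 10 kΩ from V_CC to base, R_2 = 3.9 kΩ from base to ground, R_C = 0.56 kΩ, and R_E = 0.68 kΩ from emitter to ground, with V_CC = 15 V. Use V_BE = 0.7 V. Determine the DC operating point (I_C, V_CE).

Thevenize the base divider: V_Th = V_CC·R_2/(R_1+R_2) = 15×3.9/13.9 = 4.21 V, R_Th = R_1‖R_2 = 2.81 kΩ.
Base-emitter loop: V_Th = I_B·R_Th + V_BE + (β+1)I_B·R_E, so I_B = (4.21 − 0.7) / (2.81 + 251×0.68) = 0.0202 mA.
I_C = β·I_B = 250×0.0202 = 5.06 mA, and I_E = (β+1)I_B = 5.08 mA.
V_CE = V_CC − I_C·R_C − I_E·R_E = 15 − 5.06×0.56 − 5.08×0.68 = 8.72 V.
V_CE = 8.72 V > 0.2 V confirms active-region operation.

I_C ≈ 5.1 mA, V_CE ≈ 8.7 V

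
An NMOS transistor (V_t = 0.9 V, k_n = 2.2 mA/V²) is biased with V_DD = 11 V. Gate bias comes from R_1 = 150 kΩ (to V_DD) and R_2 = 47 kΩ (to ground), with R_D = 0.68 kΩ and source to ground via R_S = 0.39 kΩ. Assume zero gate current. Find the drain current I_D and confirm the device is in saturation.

V_G = V_DD·R_2/(R_1+R_2) = 11×47/197 = 2.62 V.
Assume saturation: I_D = (k_n/2)(V_GS − V_t)² with V_GS = V_G − I_D·R_S = 2.62 − 0.39·I_D.
Substituting gives 0.167·I_D² − 2.48·I_D + 3.27 = 0, with roots I_D = 1.46 or 13.4 mA.
The root I_D = 13.4 mA gives V_GS = -2.58 V ≤ V_t, so take I_D = 1.46 mA.
Then V_GS = 2.05 V and V_DS = V_DD − I_D(R_D+R_S) = 11 − 1.46×1.07 = 9.43 V.
Saturation requires V_DS ≥ V_GS − V_t = 1.15 V; 9.43 ≥ 1.15 ✓.

I_D ≈ 1.5 mA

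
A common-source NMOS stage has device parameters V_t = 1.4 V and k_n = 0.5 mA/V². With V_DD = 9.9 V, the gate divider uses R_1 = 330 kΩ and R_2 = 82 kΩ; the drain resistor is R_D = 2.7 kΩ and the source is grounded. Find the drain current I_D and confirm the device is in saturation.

I_D ≈ 0.081 mA

V_G = V_DD·R_2/(R_1+R_2) = 9.9×82/412 = 1.97 V. With the source grounded, V_GS = V_G = 1.97 V.
Assume saturation: I_D = (k_n/2)(V_GS − V_t)² = (0.5/2)×(1.97 − 1.4)² = 0.25×0.57² = 0.0813 mA.
V_DS = V_DD − I_D·R_D = 9.9 − 0.0813×2.7 = 9.68 V.
Saturation requires V_DS ≥ V_GS − V_t = 0.57 V; 9.68 ≥ 0.57 ✓.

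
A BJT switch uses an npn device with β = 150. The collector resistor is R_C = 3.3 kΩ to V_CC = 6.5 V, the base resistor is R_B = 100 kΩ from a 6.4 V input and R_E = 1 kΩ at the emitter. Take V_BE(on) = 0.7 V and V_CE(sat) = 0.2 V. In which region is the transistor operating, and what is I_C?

Assume active: I_B = (6.4 − 0.7)/(100 + 151×1) = 0.0227 mA, I_C = β·I_B = 3.41 mA.
Then V_CE = 6.5 − 3.41×3.3 − 3.43×1 = -8.17 V < 0.2 V — the active assumption fails.
Re-solve with V_CE = 0.2 V. KCL at the emitter: V_E/R_E = (V_BB−0.7−V_E)/R_B + (V_CC−0.2−V_E)/R_C, giving V_E = 1.5 V.
I_C = (V_CC − 0.2 − V_E)/R_C = (6.3 − 1.5)/3.3 = 1.46 mA.
Check: I_B = (5.7 − 1.5)/100 = 0.042 mA, and β·I_B = 6.3 mA > I_C, confirming saturation.

saturation; I_C ≈ 1.5 mA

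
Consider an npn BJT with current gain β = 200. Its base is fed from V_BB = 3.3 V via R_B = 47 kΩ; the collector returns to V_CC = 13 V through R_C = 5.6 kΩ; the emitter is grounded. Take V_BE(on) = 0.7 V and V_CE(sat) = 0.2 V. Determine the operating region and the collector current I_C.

Assume active: I_B = (3.3 − 0.7)/47 = 0.0553 mA, giving I_C = β·I_B = 11.1 mA.
But then V_CE = 13 − 11.1×5.6 = -49 V < V_CE(sat) = 0.2 V — impossible in the active region.
So the transistor is saturated. With V_CE = 0.2 V, I_C = (V_CC − 0.2)/R_C = 12.8/5.6 = 2.29 mA.
Check: β·I_B = 11.1 mA > I_C = 2.29 mA, confirming saturation.

saturation; I_C ≈ 2.3 mA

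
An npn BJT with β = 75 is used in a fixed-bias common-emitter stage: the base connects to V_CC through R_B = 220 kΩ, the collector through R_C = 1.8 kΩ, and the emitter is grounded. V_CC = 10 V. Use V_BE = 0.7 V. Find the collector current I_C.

I_C ≈ 3.2 mA

Base loop: V_CC = I_B·R_B + V_BE, so I_B = (10 − 0.7)/220 kΩ = 0.0423 mA.
In the active region I_C = β·I_B = 75 × 0.0423 = 3.17 mA.
Collector loop: V_CE = V_CC − I_C·R_C = 10 − 3.17×1.8 = 4.29 V.
Since V_CE = 4.29 V > V_CE(sat) ≈ 0.2 V, the transistor is in the active region as assumed.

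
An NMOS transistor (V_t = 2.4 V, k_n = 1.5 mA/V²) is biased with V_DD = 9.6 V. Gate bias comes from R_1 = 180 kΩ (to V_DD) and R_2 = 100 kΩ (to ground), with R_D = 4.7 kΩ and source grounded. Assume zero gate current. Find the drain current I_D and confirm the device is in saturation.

V_G = V_DD·R_2/(R_1+R_2) = 9.6×100/280 = 3.43 V. With the source grounded, V_GS = V_G = 3.43 V.
Assume saturation: I_D = (k_n/2)(V_GS − V_t)² = (1.5/2)×(3.43 − 2.4)² = 0.75×1.03² = 0.793 mA.
V_DS = V_DD − I_D·R_D = 9.6 − 0.793×4.7 = 5.87 V.
Saturation requires V_DS ≥ V_GS − V_t = 1.03 V; 5.87 ≥ 1.03 ✓.

I_D ≈ 0.79 mA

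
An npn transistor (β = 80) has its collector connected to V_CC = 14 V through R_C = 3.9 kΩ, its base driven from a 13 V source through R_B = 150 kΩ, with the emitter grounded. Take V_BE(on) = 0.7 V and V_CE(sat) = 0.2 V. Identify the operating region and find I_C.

saturation; I_C ≈ 3.5 mA

Assume active: I_B = (13 − 0.7)/150 = 0.082 mA, giving I_C = β·I_B = 6.56 mA.
But then V_CE = 14 − 6.56×3.9 = -11.6 V < V_CE(sat) = 0.2 V — impossible in the active region.
So the transistor is saturated. With V_CE = 0.2 V, I_C = (V_CC − 0.2)/R_C = 13.8/3.9 = 3.54 mA.
Check: β·I_B = 6.56 mA > I_C = 3.54 mA, confirming saturation.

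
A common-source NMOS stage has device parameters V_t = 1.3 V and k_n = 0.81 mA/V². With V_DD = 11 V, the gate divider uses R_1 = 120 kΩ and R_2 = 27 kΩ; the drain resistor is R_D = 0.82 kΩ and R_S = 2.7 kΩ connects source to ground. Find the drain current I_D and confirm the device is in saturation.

I_D ≈ 0.091 mA

V_G = V_DD·R_2/(R_1+R_2) = 11×27/147 = 2.02 V.
Assume saturation: I_D = (k_n/2)(V_GS − V_t)² with V_GS = V_G − I_D·R_S = 2.02 − 2.7·I_D.
Substituting gives 2.95·I_D² − 2.58·I_D + 0.21 = 0, with roots I_D = 0.0911 or 0.781 mA.
The root I_D = 0.781 mA gives V_GS = -0.0889 V ≤ V_t, so take I_D = 0.0911 mA.
Then V_GS = 1.77 V and V_DS = V_DD − I_D(R_D+R_S) = 11 − 0.0911×3.52 = 10.7 V.
Saturation requires V_DS ≥ V_GS − V_t = 0.474 V; 10.7 ≥ 0.474 ✓.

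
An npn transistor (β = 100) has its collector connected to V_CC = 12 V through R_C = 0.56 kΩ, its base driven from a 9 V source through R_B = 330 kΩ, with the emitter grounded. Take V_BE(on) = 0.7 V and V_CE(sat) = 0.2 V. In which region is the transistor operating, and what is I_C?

Assume active. Base-emitter loop: I_B = (V_BB − V_BE)/R_B = (9 − 0.7)/330 = 0.0252 mA.
I_C = β·I_B = 100×0.0252 = 2.52 mA.
V_CE = V_CC − I_C·R_C = 12 − 2.52×0.56 = 10.6 V > V_CE(sat), so the active-region assumption holds.

active; I_C ≈ 2.5 mA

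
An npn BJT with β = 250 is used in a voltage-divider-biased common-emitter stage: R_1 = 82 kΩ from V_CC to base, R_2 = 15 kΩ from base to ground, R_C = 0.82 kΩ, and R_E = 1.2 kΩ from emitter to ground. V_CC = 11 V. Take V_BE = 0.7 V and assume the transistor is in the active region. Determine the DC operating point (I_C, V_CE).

I_C ≈ 0.8 mA, V_CE ≈ 9.4 V

Thevenize the base divider: V_Th = V_CC·R_2/(R_1+R_2) = 11×15/97 = 1.7 V, R_Th = R_1‖R_2 = 12.7 kΩ.
Base-emitter loop: V_Th = I_B·R_Th + V_BE + (β+1)I_B·R_E, so I_B = (1.7 − 0.7) / (12.7 + 251×1.2) = 0.00319 mA.
I_C = β·I_B = 250×0.00319 = 0.797 mA, and I_E = (β+1)I_B = 0.8 mA.
V_CE = V_CC − I_C·R_C − I_E·R_E = 11 − 0.797×0.82 − 0.8×1.2 = 9.39 V.
V_CE = 9.39 V > 0.2 V confirms active-region operation.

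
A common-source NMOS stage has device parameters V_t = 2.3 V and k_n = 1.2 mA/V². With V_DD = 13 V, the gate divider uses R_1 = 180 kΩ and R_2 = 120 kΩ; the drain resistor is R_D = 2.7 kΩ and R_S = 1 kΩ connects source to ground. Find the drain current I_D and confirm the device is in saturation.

V_G = V_DD·R_2/(R_1+R_2) = 13×120/300 = 5.2 V.
Assume saturation: I_D = (k_n/2)(V_GS − V_t)² with V_GS = V_G − I_D·R_S = 5.2 − 1·I_D.
Substituting gives 0.6·I_D² − 4.48·I_D + 5.05 = 0, with roots I_D = 1.38 or 6.08 mA.
The root I_D = 6.08 mA gives V_GS = -0.884 V ≤ V_t, so take I_D = 1.38 mA.
Then V_GS = 3.82 V and V_DS = V_DD − I_D(R_D+R_S) = 13 − 1.38×3.7 = 7.89 V.
Saturation requires V_DS ≥ V_GS − V_t = 1.52 V; 7.89 ≥ 1.52 ✓.

I_D ≈ 1.4 mA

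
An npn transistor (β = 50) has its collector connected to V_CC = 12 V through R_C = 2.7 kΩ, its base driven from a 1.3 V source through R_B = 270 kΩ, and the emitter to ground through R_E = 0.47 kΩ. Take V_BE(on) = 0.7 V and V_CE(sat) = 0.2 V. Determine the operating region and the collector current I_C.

Assume active. Base-emitter loop: I_B = (V_BB − V_BE)/(R_B + (β+1)R_E) = (1.3 − 0.7)/(270 + 51×0.47) = 0.00204 mA.
I_C = β·I_B = 50×0.00204 = 0.102 mA.
V_CE = V_CC − I_C·R_C − I_E·R_E = 12 − 0.102×2.7 − 0.104×0.47 = 11.7 V > V_CE(sat), so the active-region assumption holds.

active; I_C ≈ 0.1 mA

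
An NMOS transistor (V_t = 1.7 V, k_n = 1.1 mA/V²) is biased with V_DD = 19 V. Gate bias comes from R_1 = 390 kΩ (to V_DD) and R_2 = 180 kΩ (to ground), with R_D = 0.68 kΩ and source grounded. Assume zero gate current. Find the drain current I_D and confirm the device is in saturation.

I_D ≈ 10 mA

V_G = V_DD·R_2/(R_1+R_2) = 19×180/570 = 6 V. With the source grounded, V_GS = V_G = 6 V.
Assume saturation: I_D = (k_n/2)(V_GS − V_t)² = (1.1/2)×(6 − 1.7)² = 0.55×4.3² = 10.2 mA.
V_DS = V_DD − I_D·R_D = 19 − 10.2×0.68 = 12.1 V.
Saturation requires V_DS ≥ V_GS − V_t = 4.3 V; 12.1 ≥ 4.3 ✓.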